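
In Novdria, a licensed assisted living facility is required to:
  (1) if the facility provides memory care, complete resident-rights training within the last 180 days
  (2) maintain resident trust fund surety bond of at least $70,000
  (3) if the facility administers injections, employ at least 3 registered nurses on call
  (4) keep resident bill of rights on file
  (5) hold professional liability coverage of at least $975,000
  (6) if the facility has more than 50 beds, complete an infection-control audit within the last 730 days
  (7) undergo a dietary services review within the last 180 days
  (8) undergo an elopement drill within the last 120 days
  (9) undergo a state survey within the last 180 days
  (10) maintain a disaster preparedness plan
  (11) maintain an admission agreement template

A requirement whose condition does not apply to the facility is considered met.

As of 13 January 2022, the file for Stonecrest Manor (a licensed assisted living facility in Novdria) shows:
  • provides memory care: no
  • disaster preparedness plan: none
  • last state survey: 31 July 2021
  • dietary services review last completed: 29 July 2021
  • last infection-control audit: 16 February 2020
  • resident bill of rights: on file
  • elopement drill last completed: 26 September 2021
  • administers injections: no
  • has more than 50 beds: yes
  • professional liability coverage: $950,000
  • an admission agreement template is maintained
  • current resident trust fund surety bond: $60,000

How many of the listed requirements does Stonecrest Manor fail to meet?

3

1. condition 'provides memory care' does not hold → requirement n/a → met
2. resident trust fund surety bond $60,000 < $70,000 → not met
3. condition 'administers injections' does not hold → requirement n/a → met
4. resident bill of rights present → met
5. professional liability coverage $950,000 < $975,000 → not met
6. condition 'has more than 50 beds' holds; infection-control audit 697 days ago vs limit 730 → met
7. dietary services review 168 days ago vs limit 180 → met
8. elopement drill 109 days ago vs limit 120 → met
9. state survey 166 days ago vs limit 180 → met
10. disaster preparedness plan absent → not met
11. admission agreement template present → met
Not met: 3 of 11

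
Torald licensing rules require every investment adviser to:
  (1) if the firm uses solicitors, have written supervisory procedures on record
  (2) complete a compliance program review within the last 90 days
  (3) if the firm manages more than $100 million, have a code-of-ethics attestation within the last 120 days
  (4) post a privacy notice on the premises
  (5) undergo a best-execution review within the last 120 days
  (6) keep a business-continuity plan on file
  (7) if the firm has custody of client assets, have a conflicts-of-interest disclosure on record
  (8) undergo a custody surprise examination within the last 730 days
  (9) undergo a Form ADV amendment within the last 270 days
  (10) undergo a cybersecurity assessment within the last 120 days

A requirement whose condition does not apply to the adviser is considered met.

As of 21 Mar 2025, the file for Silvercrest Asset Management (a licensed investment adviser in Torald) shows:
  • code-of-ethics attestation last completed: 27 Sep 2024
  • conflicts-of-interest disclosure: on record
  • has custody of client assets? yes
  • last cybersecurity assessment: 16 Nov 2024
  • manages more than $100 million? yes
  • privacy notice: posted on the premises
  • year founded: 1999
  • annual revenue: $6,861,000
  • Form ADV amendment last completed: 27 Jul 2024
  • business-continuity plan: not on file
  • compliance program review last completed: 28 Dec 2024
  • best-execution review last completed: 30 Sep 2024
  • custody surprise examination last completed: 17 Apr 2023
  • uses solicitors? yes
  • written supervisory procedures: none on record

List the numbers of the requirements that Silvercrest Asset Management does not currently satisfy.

1. condition 'uses solicitors' holds; written supervisory procedures absent → not met
2. compliance program review 83 days ago vs limit 90 → met
3. condition 'manages more than $100 million' holds; code-of-ethics attestation 175 days ago vs limit 120 → not met
4. privacy notice present → met
5. best-execution review 172 days ago vs limit 120 → not met
6. business-continuity plan absent → not met
7. condition 'has custody of client assets' holds; conflicts-of-interest disclosure present → met
8. custody surprise examination 704 days ago vs limit 730 → met
9. Form ADV amendment 237 days ago vs limit 270 → met
10. cybersecurity assessment 125 days ago vs limit 120 → not met
Not met: 1, 3, 5, 6, 10

1, 3, 5, 6, 10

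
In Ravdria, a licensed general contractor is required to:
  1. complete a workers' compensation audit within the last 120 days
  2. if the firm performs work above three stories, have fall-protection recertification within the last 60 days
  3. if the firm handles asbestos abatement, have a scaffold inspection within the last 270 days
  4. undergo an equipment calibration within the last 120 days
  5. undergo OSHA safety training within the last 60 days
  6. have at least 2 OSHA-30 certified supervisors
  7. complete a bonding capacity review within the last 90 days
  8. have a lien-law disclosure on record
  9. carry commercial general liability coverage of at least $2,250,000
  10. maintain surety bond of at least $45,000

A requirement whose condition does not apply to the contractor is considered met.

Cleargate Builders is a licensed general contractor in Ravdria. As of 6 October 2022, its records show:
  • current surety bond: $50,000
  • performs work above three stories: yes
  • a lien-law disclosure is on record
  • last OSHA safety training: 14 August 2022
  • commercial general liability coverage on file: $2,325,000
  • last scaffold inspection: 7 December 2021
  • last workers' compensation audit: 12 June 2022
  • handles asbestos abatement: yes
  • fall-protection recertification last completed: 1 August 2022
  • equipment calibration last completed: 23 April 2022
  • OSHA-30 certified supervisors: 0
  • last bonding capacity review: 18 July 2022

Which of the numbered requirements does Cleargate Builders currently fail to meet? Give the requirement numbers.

2, 3, 4, 6

1. workers' compensation audit 116 days ago vs limit 120 → met
2. condition 'performs work above three stories' holds; fall-protection recertification 66 days ago vs limit 60 → not met
3. condition 'handles asbestos abatement' holds; scaffold inspection 303 days ago vs limit 270 → not met
4. equipment calibration 166 days ago vs limit 120 → not met
5. OSHA safety training 53 days ago vs limit 60 → met
6. OSHA-30 certified supervisors 0 < 2 → not met
7. bonding capacity review 80 days ago vs limit 90 → met
8. lien-law disclosure present → met
9. commercial general liability coverage $2,325,000 ≥ $2,250,000 → met
10. surety bond $50,000 ≥ $45,000 → met
Not met: 2, 3, 4, 6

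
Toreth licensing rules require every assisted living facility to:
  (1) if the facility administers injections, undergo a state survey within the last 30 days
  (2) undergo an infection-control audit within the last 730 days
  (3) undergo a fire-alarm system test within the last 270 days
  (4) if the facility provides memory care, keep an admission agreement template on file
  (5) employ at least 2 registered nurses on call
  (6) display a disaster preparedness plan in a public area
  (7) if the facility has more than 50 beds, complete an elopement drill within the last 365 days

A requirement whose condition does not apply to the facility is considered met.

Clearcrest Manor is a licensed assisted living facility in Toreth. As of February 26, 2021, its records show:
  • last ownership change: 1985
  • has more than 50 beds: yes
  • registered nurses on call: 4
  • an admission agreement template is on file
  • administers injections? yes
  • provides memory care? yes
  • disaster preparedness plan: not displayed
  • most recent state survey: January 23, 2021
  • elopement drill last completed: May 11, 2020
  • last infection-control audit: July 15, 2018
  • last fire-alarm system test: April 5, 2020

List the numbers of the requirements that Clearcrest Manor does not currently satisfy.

1. condition 'administers injections' holds; state survey 34 days ago vs limit 30 → not met
2. infection-control audit 957 days ago vs limit 730 → not met
3. fire-alarm system test 327 days ago vs limit 270 → not met
4. condition 'provides memory care' holds; admission agreement template present → met
5. registered nurses on call 4 ≥ 2 → met
6. disaster preparedness plan absent → not met
7. condition 'has more than 50 beds' holds; elopement drill 291 days ago vs limit 365 → met
Not met: 1, 2, 3, 6

1, 2, 3, 6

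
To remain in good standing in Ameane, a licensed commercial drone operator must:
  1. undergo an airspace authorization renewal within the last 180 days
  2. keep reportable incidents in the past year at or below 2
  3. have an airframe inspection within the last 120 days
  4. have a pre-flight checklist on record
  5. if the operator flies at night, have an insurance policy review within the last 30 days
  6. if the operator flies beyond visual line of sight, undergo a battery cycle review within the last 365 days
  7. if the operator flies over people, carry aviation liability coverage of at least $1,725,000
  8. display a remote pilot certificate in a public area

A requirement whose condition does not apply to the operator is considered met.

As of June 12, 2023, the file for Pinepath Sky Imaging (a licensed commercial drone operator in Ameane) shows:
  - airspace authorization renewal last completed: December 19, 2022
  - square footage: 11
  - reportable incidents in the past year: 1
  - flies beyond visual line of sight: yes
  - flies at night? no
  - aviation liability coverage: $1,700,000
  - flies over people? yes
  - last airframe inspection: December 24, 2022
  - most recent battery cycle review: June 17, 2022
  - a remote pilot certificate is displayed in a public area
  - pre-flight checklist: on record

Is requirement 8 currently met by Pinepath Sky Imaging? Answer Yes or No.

8. remote pilot certificate present → met

Yes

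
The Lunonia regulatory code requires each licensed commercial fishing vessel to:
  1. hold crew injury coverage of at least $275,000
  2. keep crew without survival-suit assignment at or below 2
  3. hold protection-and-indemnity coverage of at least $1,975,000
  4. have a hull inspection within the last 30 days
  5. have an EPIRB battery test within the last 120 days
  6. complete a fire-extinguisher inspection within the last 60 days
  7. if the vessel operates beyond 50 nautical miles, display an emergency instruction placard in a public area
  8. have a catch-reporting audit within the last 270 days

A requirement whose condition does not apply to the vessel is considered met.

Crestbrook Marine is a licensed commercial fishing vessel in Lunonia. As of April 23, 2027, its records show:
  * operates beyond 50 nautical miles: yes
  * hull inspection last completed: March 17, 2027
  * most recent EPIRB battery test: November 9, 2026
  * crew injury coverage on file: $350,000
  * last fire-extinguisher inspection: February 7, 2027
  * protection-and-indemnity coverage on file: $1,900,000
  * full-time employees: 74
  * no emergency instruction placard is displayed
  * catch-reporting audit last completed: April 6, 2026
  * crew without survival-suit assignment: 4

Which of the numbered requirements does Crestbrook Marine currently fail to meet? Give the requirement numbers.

2, 3, 4, 5, 6, 7, 8

1. crew injury coverage $350,000 ≥ $275,000 → met
2. crew without survival-suit assignment 4 > 2 → not met
3. protection-and-indemnity coverage $1,900,000 < $1,975,000 → not met
4. hull inspection 37 days ago vs limit 30 → not met
5. EPIRB battery test 165 days ago vs limit 120 → not met
6. fire-extinguisher inspection 75 days ago vs limit 60 → not met
7. condition 'operates beyond 50 nautical miles' holds; emergency instruction placard absent → not met
8. catch-reporting audit 382 days ago vs limit 270 → not met
Not met: 2, 3, 4, 5, 6, 7, 8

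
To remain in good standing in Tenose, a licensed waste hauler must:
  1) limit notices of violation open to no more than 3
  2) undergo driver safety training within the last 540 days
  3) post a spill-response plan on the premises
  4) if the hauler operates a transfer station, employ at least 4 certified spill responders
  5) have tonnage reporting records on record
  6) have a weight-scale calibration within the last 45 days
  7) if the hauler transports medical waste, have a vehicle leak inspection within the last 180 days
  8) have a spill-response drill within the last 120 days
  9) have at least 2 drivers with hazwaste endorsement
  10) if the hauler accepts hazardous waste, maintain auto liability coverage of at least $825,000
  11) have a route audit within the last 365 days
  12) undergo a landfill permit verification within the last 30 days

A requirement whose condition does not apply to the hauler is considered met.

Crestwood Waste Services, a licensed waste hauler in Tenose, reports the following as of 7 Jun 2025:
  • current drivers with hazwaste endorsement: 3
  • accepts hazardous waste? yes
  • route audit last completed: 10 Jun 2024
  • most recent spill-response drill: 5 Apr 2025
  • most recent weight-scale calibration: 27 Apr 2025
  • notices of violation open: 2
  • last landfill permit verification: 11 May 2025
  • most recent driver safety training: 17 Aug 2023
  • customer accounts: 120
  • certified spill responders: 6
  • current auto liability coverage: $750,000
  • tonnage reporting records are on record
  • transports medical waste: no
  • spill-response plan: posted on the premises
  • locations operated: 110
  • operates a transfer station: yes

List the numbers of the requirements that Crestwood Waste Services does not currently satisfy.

1. notices of violation open 2 ≤ 3 → met
2. driver safety training 660 days ago vs limit 540 → not met
3. spill-response plan present → met
4. condition 'operates a transfer station' holds; certified spill responders 6 ≥ 4 → met
5. tonnage reporting records present → met
6. weight-scale calibration 41 days ago vs limit 45 → met
7. condition 'transports medical waste' does not hold → requirement n/a → met
8. spill-response drill 63 days ago vs limit 120 → met
9. drivers with hazwaste endorsement 3 ≥ 2 → met
10. condition 'accepts hazardous waste' holds; auto liability coverage $750,000 < $825,000 → not met
11. route audit 362 days ago vs limit 365 → met
12. landfill permit verification 27 days ago vs limit 30 → met
Not met: 2, 10

2, 10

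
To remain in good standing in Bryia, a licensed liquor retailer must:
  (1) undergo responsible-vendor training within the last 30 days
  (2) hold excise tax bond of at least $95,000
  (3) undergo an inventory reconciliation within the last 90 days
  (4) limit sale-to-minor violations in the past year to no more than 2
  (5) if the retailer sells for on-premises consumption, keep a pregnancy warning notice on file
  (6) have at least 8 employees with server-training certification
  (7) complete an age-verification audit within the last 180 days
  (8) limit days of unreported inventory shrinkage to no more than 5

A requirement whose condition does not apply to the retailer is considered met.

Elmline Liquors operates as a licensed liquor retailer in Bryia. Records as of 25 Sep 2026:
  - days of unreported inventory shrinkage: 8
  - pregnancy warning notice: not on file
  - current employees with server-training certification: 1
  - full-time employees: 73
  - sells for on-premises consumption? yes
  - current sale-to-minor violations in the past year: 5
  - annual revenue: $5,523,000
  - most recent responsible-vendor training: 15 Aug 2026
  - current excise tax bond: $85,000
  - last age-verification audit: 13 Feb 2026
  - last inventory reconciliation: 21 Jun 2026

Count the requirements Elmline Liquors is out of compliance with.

1. responsible-vendor training 41 days ago vs limit 30 → not met
2. excise tax bond $85,000 < $95,000 → not met
3. inventory reconciliation 96 days ago vs limit 90 → not met
4. sale-to-minor violations in the past year 5 > 2 → not met
5. condition 'sells for on-premises consumption' holds; pregnancy warning notice absent → not met
6. employees with server-training certification 1 < 8 → not met
7. age-verification audit 224 days ago vs limit 180 → not met
8. days of unreported inventory shrinkage 8 > 5 → not met
Not met: 8 of 8

8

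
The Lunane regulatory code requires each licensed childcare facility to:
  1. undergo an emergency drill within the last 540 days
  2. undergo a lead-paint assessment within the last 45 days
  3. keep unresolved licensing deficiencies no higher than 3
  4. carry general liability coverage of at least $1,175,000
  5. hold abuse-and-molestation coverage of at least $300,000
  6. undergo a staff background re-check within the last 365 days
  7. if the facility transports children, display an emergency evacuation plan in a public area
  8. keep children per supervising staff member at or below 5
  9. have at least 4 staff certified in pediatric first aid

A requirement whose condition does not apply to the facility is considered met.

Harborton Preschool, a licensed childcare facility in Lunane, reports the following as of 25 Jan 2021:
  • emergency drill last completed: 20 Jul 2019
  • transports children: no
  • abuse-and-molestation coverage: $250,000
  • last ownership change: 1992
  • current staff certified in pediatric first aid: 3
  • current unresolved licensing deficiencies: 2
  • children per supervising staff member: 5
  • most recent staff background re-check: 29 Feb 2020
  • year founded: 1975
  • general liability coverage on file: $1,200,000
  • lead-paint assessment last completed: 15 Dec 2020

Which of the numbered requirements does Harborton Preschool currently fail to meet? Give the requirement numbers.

1, 5, 9

1. emergency drill 555 days ago vs limit 540 → not met
2. lead-paint assessment 41 days ago vs limit 45 → met
3. unresolved licensing deficiencies 2 ≤ 3 → met
4. general liability coverage $1,200,000 ≥ $1,175,000 → met
5. abuse-and-molestation coverage $250,000 < $300,000 → not met
6. staff background re-check 331 days ago vs limit 365 → met
7. condition 'transports children' does not hold → requirement n/a → met
8. children per supervising staff member 5 ≤ 5 → met
9. staff certified in pediatric first aid 3 < 4 → not met
Not met: 1, 5, 9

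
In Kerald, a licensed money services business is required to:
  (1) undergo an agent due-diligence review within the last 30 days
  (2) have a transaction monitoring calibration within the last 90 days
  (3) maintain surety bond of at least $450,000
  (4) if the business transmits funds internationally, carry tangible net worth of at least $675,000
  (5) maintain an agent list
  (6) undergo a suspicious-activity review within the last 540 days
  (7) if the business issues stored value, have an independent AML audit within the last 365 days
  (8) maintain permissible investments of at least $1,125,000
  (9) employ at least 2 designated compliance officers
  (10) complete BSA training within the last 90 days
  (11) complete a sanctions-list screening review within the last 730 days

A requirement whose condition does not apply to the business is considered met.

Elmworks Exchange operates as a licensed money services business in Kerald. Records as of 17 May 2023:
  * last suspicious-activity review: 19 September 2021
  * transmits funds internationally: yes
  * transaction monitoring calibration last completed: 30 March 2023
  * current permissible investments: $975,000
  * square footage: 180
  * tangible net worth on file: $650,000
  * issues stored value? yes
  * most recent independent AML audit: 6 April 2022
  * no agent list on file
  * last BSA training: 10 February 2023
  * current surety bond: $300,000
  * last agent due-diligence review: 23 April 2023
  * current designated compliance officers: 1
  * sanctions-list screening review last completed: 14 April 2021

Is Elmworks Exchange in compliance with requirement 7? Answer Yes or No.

No

7. condition 'issues stored value' holds; independent AML audit 406 days ago vs limit 365 → not met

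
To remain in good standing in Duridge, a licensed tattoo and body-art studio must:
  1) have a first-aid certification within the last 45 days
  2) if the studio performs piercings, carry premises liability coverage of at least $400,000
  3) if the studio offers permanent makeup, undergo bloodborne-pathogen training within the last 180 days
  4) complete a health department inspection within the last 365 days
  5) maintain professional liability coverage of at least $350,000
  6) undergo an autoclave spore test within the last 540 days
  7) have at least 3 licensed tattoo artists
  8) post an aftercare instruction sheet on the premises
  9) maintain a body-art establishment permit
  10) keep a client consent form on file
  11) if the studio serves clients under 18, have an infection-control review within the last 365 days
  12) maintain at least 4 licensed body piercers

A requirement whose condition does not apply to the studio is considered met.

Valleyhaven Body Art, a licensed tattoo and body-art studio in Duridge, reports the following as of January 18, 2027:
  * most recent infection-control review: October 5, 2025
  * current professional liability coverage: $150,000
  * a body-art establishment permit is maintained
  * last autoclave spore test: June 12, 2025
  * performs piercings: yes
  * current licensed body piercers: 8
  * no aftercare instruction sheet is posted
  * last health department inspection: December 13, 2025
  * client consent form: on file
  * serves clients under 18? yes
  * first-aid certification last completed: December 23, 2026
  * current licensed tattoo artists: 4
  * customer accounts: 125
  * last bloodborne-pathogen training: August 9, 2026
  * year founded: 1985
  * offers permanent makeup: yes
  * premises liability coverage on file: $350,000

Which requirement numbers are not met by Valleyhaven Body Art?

1. first-aid certification 26 days ago vs limit 45 → met
2. condition 'performs piercings' holds; premises liability coverage $350,000 < $400,000 → not met
3. condition 'offers permanent makeup' holds; bloodborne-pathogen training 162 days ago vs limit 180 → met
4. health department inspection 401 days ago vs limit 365 → not met
5. professional liability coverage $150,000 < $350,000 → not met
6. autoclave spore test 585 days ago vs limit 540 → not met
7. licensed tattoo artists 4 ≥ 3 → met
8. aftercare instruction sheet absent → not met
9. body-art establishment permit present → met
10. client consent form present → met
11. condition 'serves clients under 18' holds; infection-control review 470 days ago vs limit 365 → not met
12. licensed body piercers 8 ≥ 4 → met
Not met: 2, 4, 5, 6, 8, 11

2, 4, 5, 6, 8, 11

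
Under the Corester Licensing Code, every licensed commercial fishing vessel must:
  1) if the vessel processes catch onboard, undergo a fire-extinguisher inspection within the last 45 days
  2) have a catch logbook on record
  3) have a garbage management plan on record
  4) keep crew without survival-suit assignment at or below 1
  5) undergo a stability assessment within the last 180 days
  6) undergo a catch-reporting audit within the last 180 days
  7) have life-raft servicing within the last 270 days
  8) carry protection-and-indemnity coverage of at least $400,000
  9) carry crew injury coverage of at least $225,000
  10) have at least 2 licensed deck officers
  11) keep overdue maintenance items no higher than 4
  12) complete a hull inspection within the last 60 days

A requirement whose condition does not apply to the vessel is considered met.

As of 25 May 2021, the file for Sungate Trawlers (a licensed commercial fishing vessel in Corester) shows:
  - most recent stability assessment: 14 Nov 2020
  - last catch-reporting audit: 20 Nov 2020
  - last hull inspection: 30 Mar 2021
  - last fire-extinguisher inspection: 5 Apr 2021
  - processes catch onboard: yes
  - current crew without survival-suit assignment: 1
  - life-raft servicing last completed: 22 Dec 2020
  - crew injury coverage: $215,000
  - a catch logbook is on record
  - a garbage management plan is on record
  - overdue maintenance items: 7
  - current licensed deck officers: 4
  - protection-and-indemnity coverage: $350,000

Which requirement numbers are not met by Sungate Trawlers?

1, 5, 6, 8, 9, 11

1. condition 'processes catch onboard' holds; fire-extinguisher inspection 50 days ago vs limit 45 → not met
2. catch logbook present → met
3. garbage management plan present → met
4. crew without survival-suit assignment 1 ≤ 1 → met
5. stability assessment 192 days ago vs limit 180 → not met
6. catch-reporting audit 186 days ago vs limit 180 → not met
7. life-raft servicing 154 days ago vs limit 270 → met
8. protection-and-indemnity coverage $350,000 < $400,000 → not met
9. crew injury coverage $215,000 < $225,000 → not met
10. licensed deck officers 4 ≥ 2 → met
11. overdue maintenance items 7 > 4 → not met
12. hull inspection 56 days ago vs limit 60 → met
Not met: 1, 5, 6, 8, 9, 11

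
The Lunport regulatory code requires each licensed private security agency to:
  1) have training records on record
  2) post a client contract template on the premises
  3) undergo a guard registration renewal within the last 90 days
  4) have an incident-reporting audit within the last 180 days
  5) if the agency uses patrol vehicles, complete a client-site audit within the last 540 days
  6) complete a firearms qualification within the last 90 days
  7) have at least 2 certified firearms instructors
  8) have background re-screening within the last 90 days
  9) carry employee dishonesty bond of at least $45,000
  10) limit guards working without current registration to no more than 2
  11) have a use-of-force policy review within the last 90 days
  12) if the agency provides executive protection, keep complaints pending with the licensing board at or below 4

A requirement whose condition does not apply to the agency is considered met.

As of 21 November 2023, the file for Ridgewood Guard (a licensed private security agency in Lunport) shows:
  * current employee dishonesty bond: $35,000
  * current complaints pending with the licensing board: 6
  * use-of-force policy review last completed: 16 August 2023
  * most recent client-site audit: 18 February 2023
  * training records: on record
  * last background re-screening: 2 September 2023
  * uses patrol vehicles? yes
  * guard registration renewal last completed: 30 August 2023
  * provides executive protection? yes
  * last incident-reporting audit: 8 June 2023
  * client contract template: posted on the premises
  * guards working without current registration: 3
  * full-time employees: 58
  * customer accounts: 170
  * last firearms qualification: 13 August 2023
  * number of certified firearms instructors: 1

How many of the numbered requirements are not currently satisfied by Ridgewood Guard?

1. training records present → met
2. client contract template present → met
3. guard registration renewal 83 days ago vs limit 90 → met
4. incident-reporting audit 166 days ago vs limit 180 → met
5. condition 'uses patrol vehicles' holds; client-site audit 276 days ago vs limit 540 → met
6. firearms qualification 100 days ago vs limit 90 → not met
7. certified firearms instructors 1 < 2 → not met
8. background re-screening 80 days ago vs limit 90 → met
9. employee dishonesty bond $35,000 < $45,000 → not met
10. guards working without current registration 3 > 2 → not met
11. use-of-force policy review 97 days ago vs limit 90 → not met
12. condition 'provides executive protection' holds; complaints pending with the licensing board 6 > 4 → not met
Not met: 6 of 12

6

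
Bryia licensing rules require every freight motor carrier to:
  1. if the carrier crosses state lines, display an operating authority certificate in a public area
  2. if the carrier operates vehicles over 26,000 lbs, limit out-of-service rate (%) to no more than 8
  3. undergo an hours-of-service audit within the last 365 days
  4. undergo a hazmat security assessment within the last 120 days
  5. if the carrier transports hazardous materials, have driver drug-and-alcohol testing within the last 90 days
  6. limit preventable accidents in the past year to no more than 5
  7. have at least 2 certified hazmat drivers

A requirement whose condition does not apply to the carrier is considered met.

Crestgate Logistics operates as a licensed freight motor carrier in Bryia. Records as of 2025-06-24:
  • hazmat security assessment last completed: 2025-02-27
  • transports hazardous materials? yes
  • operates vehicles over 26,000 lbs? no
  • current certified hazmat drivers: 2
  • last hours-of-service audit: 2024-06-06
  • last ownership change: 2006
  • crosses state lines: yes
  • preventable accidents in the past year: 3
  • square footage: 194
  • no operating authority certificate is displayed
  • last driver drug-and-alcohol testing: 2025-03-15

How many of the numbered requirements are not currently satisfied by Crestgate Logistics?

1. condition 'crosses state lines' holds; operating authority certificate absent → not met
2. condition 'operates vehicles over 26,000 lbs' does not hold → requirement n/a → met
3. hours-of-service audit 383 days ago vs limit 365 → not met
4. hazmat security assessment 117 days ago vs limit 120 → met
5. condition 'transports hazardous materials' holds; driver drug-and-alcohol testing 101 days ago vs limit 90 → not met
6. preventable accidents in the past year 3 ≤ 5 → met
7. certified hazmat drivers 2 ≥ 2 → met
Not met: 3 of 7

3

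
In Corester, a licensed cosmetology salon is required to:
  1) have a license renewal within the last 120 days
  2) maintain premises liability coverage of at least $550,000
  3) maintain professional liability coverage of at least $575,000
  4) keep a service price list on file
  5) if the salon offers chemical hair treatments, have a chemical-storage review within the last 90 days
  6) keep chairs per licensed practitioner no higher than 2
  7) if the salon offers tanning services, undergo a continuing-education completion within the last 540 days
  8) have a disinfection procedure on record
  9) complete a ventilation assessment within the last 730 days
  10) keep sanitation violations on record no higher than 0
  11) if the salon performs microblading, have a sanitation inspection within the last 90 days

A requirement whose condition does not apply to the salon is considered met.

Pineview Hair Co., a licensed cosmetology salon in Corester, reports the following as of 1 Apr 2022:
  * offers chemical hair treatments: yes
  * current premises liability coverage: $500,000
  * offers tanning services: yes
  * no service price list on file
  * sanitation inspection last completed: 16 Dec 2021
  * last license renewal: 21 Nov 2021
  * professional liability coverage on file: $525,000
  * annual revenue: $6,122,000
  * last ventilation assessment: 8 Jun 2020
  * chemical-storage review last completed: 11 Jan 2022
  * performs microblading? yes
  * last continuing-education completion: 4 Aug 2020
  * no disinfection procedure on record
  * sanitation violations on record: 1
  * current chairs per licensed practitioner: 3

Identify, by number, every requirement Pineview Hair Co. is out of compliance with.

1, 2, 3, 4, 6, 7, 8, 10, 11

1. license renewal 131 days ago vs limit 120 → not met
2. premises liability coverage $500,000 < $550,000 → not met
3. professional liability coverage $525,000 < $575,000 → not met
4. service price list absent → not met
5. condition 'offers chemical hair treatments' holds; chemical-storage review 80 days ago vs limit 90 → met
6. chairs per licensed practitioner 3 > 2 → not met
7. condition 'offers tanning services' holds; continuing-education completion 605 days ago vs limit 540 → not met
8. disinfection procedure absent → not met
9. ventilation assessment 662 days ago vs limit 730 → met
10. sanitation violations on record 1 > 0 → not met
11. condition 'performs microblading' holds; sanitation inspection 106 days ago vs limit 90 → not met
Not met: 1, 2, 3, 4, 6, 7, 8, 10, 11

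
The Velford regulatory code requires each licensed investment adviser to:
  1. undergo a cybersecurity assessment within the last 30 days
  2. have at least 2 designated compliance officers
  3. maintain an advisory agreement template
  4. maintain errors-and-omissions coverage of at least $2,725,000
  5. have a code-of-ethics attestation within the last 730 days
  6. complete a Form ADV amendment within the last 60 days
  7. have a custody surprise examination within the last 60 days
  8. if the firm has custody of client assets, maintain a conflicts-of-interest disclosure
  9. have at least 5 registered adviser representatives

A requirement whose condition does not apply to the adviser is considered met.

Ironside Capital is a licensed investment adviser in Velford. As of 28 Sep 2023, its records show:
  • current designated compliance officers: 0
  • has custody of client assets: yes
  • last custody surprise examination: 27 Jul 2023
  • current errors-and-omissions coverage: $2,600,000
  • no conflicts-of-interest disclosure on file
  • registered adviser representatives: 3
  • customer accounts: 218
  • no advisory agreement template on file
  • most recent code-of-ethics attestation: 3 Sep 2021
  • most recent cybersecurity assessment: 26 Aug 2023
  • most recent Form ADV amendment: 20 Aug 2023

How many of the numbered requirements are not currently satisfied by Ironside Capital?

8

1. cybersecurity assessment 33 days ago vs limit 30 → not met
2. designated compliance officers 0 < 2 → not met
3. advisory agreement template absent → not met
4. errors-and-omissions coverage $2,600,000 < $2,725,000 → not met
5. code-of-ethics attestation 755 days ago vs limit 730 → not met
6. Form ADV amendment 39 days ago vs limit 60 → met
7. custody surprise examination 63 days ago vs limit 60 → not met
8. condition 'has custody of client assets' holds; conflicts-of-interest disclosure absent → not met
9. registered adviser representatives 3 < 5 → not met
Not met: 8 of 9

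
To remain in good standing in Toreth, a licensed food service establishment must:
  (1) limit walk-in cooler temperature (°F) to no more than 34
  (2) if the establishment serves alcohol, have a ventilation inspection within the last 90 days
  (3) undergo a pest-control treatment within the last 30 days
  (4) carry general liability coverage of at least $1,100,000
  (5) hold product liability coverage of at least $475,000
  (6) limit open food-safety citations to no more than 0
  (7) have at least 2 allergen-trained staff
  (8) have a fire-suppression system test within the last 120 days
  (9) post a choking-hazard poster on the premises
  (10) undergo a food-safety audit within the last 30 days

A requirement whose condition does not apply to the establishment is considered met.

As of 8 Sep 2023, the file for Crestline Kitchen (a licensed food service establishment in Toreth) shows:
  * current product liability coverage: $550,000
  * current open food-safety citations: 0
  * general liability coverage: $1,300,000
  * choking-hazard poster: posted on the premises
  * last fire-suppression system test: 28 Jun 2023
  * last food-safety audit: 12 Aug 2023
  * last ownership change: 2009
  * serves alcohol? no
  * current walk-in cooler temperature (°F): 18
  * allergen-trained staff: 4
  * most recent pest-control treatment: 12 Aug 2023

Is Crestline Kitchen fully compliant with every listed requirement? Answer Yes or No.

1. walk-in cooler temperature (°F) 18 ≤ 34 → met
2. condition 'serves alcohol' does not hold → requirement n/a → met
3. pest-control treatment 27 days ago vs limit 30 → met
4. general liability coverage $1,300,000 ≥ $1,100,000 → met
5. product liability coverage $550,000 ≥ $475,000 → met
6. open food-safety citations 0 ≤ 0 → met
7. allergen-trained staff 4 ≥ 2 → met
8. fire-suppression system test 72 days ago vs limit 120 → met
9. choking-hazard poster present → met
10. food-safety audit 27 days ago vs limit 30 → met
All met.

Yes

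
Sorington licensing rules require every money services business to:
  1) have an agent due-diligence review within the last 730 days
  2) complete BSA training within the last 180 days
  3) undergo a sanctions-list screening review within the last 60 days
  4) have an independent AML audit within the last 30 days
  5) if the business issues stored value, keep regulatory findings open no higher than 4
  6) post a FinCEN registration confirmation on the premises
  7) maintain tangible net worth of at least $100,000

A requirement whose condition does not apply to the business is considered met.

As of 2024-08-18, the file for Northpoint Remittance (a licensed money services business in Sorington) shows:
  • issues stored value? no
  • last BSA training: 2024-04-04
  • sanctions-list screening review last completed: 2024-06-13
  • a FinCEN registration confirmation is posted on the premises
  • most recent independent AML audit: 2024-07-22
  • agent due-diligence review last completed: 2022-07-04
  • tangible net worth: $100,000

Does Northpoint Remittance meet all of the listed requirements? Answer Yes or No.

1. agent due-diligence review 776 days ago vs limit 730 → not met
2. BSA training 136 days ago vs limit 180 → met
3. sanctions-list screening review 66 days ago vs limit 60 → not met
4. independent AML audit 27 days ago vs limit 30 → met
5. condition 'issues stored value' does not hold → requirement n/a → met
6. FinCEN registration confirmation present → met
7. tangible net worth $100,000 ≥ $100,000 → met
Not met: 1, 3

No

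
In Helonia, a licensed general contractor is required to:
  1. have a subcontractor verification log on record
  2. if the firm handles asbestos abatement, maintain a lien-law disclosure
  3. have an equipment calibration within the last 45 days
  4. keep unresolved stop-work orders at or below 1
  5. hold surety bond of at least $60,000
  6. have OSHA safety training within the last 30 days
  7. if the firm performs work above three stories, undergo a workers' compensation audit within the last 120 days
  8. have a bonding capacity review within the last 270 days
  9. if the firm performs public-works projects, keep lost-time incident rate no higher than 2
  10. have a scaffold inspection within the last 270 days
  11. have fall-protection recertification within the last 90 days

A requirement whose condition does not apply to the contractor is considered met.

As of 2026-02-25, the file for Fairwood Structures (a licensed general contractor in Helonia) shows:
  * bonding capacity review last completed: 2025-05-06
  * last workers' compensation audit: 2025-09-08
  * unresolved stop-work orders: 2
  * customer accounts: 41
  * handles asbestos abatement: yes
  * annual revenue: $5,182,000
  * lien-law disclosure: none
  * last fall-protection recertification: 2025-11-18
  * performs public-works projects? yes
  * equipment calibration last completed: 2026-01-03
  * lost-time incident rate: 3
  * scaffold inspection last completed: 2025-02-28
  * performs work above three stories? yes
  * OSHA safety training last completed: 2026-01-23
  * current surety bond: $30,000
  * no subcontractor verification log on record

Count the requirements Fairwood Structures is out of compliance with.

1. subcontractor verification log absent → not met
2. condition 'handles asbestos abatement' holds; lien-law disclosure absent → not met
3. equipment calibration 53 days ago vs limit 45 → not met
4. unresolved stop-work orders 2 > 1 → not met
5. surety bond $30,000 < $60,000 → not met
6. OSHA safety training 33 days ago vs limit 30 → not met
7. condition 'performs work above three stories' holds; workers' compensation audit 170 days ago vs limit 120 → not met
8. bonding capacity review 295 days ago vs limit 270 → not met
9. condition 'performs public-works projects' holds; lost-time incident rate 3 > 2 → not met
10. scaffold inspection 362 days ago vs limit 270 → not met
11. fall-protection recertification 99 days ago vs limit 90 → not met
Not met: 11 of 11

11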